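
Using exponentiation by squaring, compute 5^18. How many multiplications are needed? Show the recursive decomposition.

Computing 5^18 by squaring (build up from 5^1; each line after the first costs one multiplication):

5^1 = 5
5^2 = (5^1)^2 = 5^2 = 25
5^4 = (5^2)^2 = 25^2 = 625
5^8 = (5^4)^2 = 625^2 = 390625
5^9 = 5 * 5^8 = 5 * 390625 = 1953125
5^18 = (5^9)^2 = 1953125^2 = 3814697265625

Result: 3814697265625
Multiplications needed: 5 (5 lines after 5^1)

5^18 = 3814697265625. Using exponentiation by squaring, this requires 5 multiplications. The key idea: if the exponent is even, square the half-power; if odd, multiply by the base once.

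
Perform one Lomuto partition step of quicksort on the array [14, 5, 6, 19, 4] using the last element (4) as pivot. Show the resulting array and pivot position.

Lomuto partition with pivot = 4:

Initial array: [14, 5, 6, 19, 4]

arr[0]=14 > 4: no swap
arr[1]=5 > 4: no swap
arr[2]=6 > 4: no swap
arr[3]=19 > 4: no swap

Place pivot at position 0: [4, 5, 6, 19, 14]
Pivot position: 0

After partitioning with pivot 4, the array becomes [4, 5, 6, 19, 14]. The pivot is placed at index 0. All elements to the left of the pivot are <= 4, and all elements to the right are > 4.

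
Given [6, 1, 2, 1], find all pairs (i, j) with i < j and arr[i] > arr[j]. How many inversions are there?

Finding inversions in [6, 1, 2, 1]:

(0, 1): arr[0]=6 > arr[1]=1
(0, 2): arr[0]=6 > arr[2]=2
(0, 3): arr[0]=6 > arr[3]=1
(2, 3): arr[2]=2 > arr[3]=1

Total inversions: 4

The array has 4 inversion(s): (0,1), (0,2), (0,3), (2,3). Each pair (i,j) satisfies i < j and arr[i] > arr[j].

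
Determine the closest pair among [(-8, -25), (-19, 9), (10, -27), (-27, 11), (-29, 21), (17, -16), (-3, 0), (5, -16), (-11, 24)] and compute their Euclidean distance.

Computing all pairwise distances among 9 points:

d((-8, -25), (-19, 9)) = 35.7351
d((-8, -25), (10, -27)) = 18.1108
d((-8, -25), (-27, 11)) = 40.7063
d((-8, -25), (-29, 21)) = 50.5668
d((-8, -25), (17, -16)) = 26.5707
d((-8, -25), (-3, 0)) = 25.4951
d((-8, -25), (5, -16)) = 15.8114
d((-8, -25), (-11, 24)) = 49.0918
d((-19, 9), (10, -27)) = 46.2277
d((-19, 9), (-27, 11)) = 8.2462 <-- minimum
d((-19, 9), (-29, 21)) = 15.6205
d((-19, 9), (17, -16)) = 43.8292
d((-19, 9), (-3, 0)) = 18.3576
d((-19, 9), (5, -16)) = 34.6554
d((-19, 9), (-11, 24)) = 17.0
d((10, -27), (-27, 11)) = 53.0377
d((10, -27), (-29, 21)) = 61.8466
d((10, -27), (17, -16)) = 13.0384
d((10, -27), (-3, 0)) = 29.9666
d((10, -27), (5, -16)) = 12.083
d((10, -27), (-11, 24)) = 55.1543
d((-27, 11), (-29, 21)) = 10.198
d((-27, 11), (17, -16)) = 51.6236
d((-27, 11), (-3, 0)) = 26.4008
d((-27, 11), (5, -16)) = 41.8688
d((-27, 11), (-11, 24)) = 20.6155
d((-29, 21), (17, -16)) = 59.0339
d((-29, 21), (-3, 0)) = 33.4215
d((-29, 21), (5, -16)) = 50.2494
d((-29, 21), (-11, 24)) = 18.2483
d((17, -16), (-3, 0)) = 25.6125
d((17, -16), (5, -16)) = 12.0
d((17, -16), (-11, 24)) = 48.8262
d((-3, 0), (5, -16)) = 17.8885
d((-3, 0), (-11, 24)) = 25.2982
d((5, -16), (-11, 24)) = 43.0813

Closest pair: (-19, 9) and (-27, 11) with distance 8.2462

The closest pair is (-19, 9) and (-27, 11) with Euclidean distance 8.2462. For 9 points, brute-force pairwise comparison is shown above. For large n, the divide-and-conquer algorithm (sort by x, recurse on halves, check the dividing strip) achieves O(n log n).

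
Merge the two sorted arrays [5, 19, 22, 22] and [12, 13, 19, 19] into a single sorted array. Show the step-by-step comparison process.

Merging process:

Compare 5 vs 12: take 5 from left. Merged: [5]
Compare 19 vs 12: take 12 from right. Merged: [5, 12]
Compare 19 vs 13: take 13 from right. Merged: [5, 12, 13]
Compare 19 vs 19: take 19 from left. Merged: [5, 12, 13, 19]
Compare 22 vs 19: take 19 from right. Merged: [5, 12, 13, 19, 19]
Compare 22 vs 19: take 19 from right. Merged: [5, 12, 13, 19, 19, 19]
Append remaining from left: [22, 22]. Merged: [5, 12, 13, 19, 19, 19, 22, 22]

Final merged array: [5, 12, 13, 19, 19, 19, 22, 22]
Total comparisons: 6

The merged array is [5, 12, 13, 19, 19, 19, 22, 22], requiring 6 comparisons. The merge step runs in O(n) time where n is the total number of elements.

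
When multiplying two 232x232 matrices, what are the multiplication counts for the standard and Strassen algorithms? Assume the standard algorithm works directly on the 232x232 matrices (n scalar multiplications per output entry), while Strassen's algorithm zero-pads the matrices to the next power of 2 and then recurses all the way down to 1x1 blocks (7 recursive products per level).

Matrix multiplication for 232x232 matrices:

Strassen's algorithm requires power-of-2 dimensions. Pad 232x232 to 256x256 (next power of 2).

Standard algorithm: 232^3 = 12487168 multiplications
Strassen's algorithm: 7^(log2(256)) = 7^8 = 5764801 multiplications
Savings: 12487168 - 5764801 = 6722367 multiplications

Standard: 12487168 multiplications (232^3). Strassen: 5764801 multiplications (7^8, after padding to 256x256). Strassen reduces 8 recursive multiplications to 7 at each level.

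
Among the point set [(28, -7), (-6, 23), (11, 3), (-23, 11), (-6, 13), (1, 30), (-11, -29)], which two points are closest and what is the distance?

Computing all pairwise distances among 7 points:

d((28, -7), (-6, 23)) = 45.3431
d((28, -7), (11, 3)) = 19.7231
d((28, -7), (-23, 11)) = 54.0833
d((28, -7), (-6, 13)) = 39.4462
d((28, -7), (1, 30)) = 45.8039
d((28, -7), (-11, -29)) = 44.7772
d((-6, 23), (11, 3)) = 26.2488
d((-6, 23), (-23, 11)) = 20.8087
d((-6, 23), (-6, 13)) = 10.0
d((-6, 23), (1, 30)) = 9.8995 <-- minimum
d((-6, 23), (-11, -29)) = 52.2398
d((11, 3), (-23, 11)) = 34.9285
d((11, 3), (-6, 13)) = 19.7231
d((11, 3), (1, 30)) = 28.7924
d((11, 3), (-11, -29)) = 38.833
d((-23, 11), (-6, 13)) = 17.1172
d((-23, 11), (1, 30)) = 30.6105
d((-23, 11), (-11, -29)) = 41.7612
d((-6, 13), (1, 30)) = 18.3848
d((-6, 13), (-11, -29)) = 42.2966
d((1, 30), (-11, -29)) = 60.208

Closest pair: (-6, 23) and (1, 30) with distance 9.8995

The closest pair is (-6, 23) and (1, 30) with Euclidean distance 9.8995. For 7 points, brute-force pairwise comparison is shown above. For large n, the divide-and-conquer algorithm (sort by x, recurse on halves, check the dividing strip) achieves O(n log n).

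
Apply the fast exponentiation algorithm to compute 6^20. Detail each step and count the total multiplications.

Computing 6^20 by squaring (build up from 6^1; each line after the first costs one multiplication):

6^1 = 6
6^2 = (6^1)^2 = 6^2 = 36
6^4 = (6^2)^2 = 36^2 = 1296
6^5 = 6 * 6^4 = 6 * 1296 = 7776
6^10 = (6^5)^2 = 7776^2 = 60466176
6^20 = (6^10)^2 = 60466176^2 = 3656158440062976

Result: 3656158440062976
Multiplications needed: 5 (5 lines after 6^1)

6^20 = 3656158440062976. Using exponentiation by squaring, this requires 5 multiplications. The key idea: if the exponent is even, square the half-power; if odd, multiply by the base once.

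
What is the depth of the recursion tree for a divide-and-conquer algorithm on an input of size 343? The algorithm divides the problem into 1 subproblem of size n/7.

For divide and conquer with division factor 7:

Problem sizes at each level:
Level 0: 343
Level 1: 49
Level 2: 7
Level 3: 1

The root is level 0 and the size-1 base case is level 3 (the tree spans levels 0 through 3, i.e. 4 levels counting the root), so the depth is the number of divisions: log_7(343) = 3

The recursion tree depth is log_7(343) = 3. At each level, the problem size is divided by 7, so it takes 3 divisions to reduce to a base case of size 1. The algorithm makes 1 recursive call at each level.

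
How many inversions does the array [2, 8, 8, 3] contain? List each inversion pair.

Finding inversions in [2, 8, 8, 3]:

(1, 3): arr[1]=8 > arr[3]=3
(2, 3): arr[2]=8 > arr[3]=3

Total inversions: 2

The array has 2 inversion(s): (1,3), (2,3). Each pair (i,j) satisfies i < j and arr[i] > arr[j].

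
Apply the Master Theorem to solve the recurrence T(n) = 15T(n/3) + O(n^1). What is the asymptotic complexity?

Master Theorem for T(n) = 15T(n/3) + O(n^1):

a = 15, b = 3, c = 1
log_b(a) = log_3(15) = 2.4650

Case 1: c = 1 < log_3(15) = 2.4650
T(n) = O(n^(log_3 15))

For T(n) = 15T(n/3) + O(n^1): log_3(15) = 2.4650. This is Case 1 of the Master Theorem (c < log_b(a), work dominated by leaves), giving O(n^(log_3 15)).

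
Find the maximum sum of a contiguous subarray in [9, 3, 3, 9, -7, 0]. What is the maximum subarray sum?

Using Kadane's algorithm on [9, 3, 3, 9, -7, 0]:

Scanning through the array:
Position 1 (value 3): max_ending_here = 12, max_so_far = 12
Position 2 (value 3): max_ending_here = 15, max_so_far = 15
Position 3 (value 9): max_ending_here = 24, max_so_far = 24
Position 4 (value -7): max_ending_here = 17, max_so_far = 24
Position 5 (value 0): max_ending_here = 17, max_so_far = 24

Maximum subarray: [9, 3, 3, 9]
Maximum sum: 24

The maximum subarray is [9, 3, 3, 9] with sum 24. This subarray runs from index 0 to index 3.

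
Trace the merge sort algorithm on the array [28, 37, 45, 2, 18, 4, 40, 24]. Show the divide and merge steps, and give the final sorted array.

Merge sort trace:

Split: [28, 37, 45, 2, 18, 4, 40, 24] -> [28, 37, 45, 2] and [18, 4, 40, 24]
  Split: [28, 37, 45, 2] -> [28, 37] and [45, 2]
    Split: [28, 37] -> [28] and [37]
    Merge: [28] + [37] -> [28, 37]
    Split: [45, 2] -> [45] and [2]
    Merge: [45] + [2] -> [2, 45]
  Merge: [28, 37] + [2, 45] -> [2, 28, 37, 45]
  Split: [18, 4, 40, 24] -> [18, 4] and [40, 24]
    Split: [18, 4] -> [18] and [4]
    Merge: [18] + [4] -> [4, 18]
    Split: [40, 24] -> [40] and [24]
    Merge: [40] + [24] -> [24, 40]
  Merge: [4, 18] + [24, 40] -> [4, 18, 24, 40]
Merge: [2, 28, 37, 45] + [4, 18, 24, 40] -> [2, 4, 18, 24, 28, 37, 40, 45]

Final sorted array: [2, 4, 18, 24, 28, 37, 40, 45]

The merge sort proceeds by recursively splitting the array and merging sorted halves.
After all merges, the sorted array is [2, 4, 18, 24, 28, 37, 40, 45].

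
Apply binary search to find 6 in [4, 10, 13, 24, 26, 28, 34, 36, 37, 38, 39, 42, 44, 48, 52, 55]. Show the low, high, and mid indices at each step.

Binary search for 6 in [4, 10, 13, 24, 26, 28, 34, 36, 37, 38, 39, 42, 44, 48, 52, 55]:

lo=0, hi=15, mid=7, arr[mid]=36 -> 36 > 6, search left half
lo=0, hi=6, mid=3, arr[mid]=24 -> 24 > 6, search left half
lo=0, hi=2, mid=1, arr[mid]=10 -> 10 > 6, search left half
lo=0, hi=0, mid=0, arr[mid]=4 -> 4 < 6, search right half
lo=1 > hi=0, target 6 not found

Binary search determines that 6 is not in the array after 4 comparisons. The search space was exhausted without finding the target.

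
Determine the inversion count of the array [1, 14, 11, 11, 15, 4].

Finding inversions in [1, 14, 11, 11, 15, 4]:

(1, 2): arr[1]=14 > arr[2]=11
(1, 3): arr[1]=14 > arr[3]=11
(1, 5): arr[1]=14 > arr[5]=4
(2, 5): arr[2]=11 > arr[5]=4
(3, 5): arr[3]=11 > arr[5]=4
(4, 5): arr[4]=15 > arr[5]=4

Total inversions: 6

The array has 6 inversion(s): (1,2), (1,3), (1,5), (2,5), (3,5), (4,5). Each pair (i,j) satisfies i < j and arr[i] > arr[j].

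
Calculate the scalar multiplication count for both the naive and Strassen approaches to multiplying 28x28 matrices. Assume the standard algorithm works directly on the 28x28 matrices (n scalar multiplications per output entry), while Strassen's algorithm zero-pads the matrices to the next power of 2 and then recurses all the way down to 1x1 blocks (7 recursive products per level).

Matrix multiplication for 28x28 matrices:

Strassen's algorithm requires power-of-2 dimensions. Pad 28x28 to 32x32 (next power of 2).

Standard algorithm: 28^3 = 21952 multiplications
Strassen's algorithm: 7^(log2(32)) = 7^5 = 16807 multiplications
Savings: 21952 - 16807 = 5145 multiplications

Standard: 21952 multiplications (28^3). Strassen: 16807 multiplications (7^5, after padding to 32x32). Strassen reduces 8 recursive multiplications to 7 at each level.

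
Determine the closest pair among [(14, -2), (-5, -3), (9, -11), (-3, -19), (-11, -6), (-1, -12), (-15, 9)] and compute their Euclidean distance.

Computing all pairwise distances among 7 points:

d((14, -2), (-5, -3)) = 19.0263
d((14, -2), (9, -11)) = 10.2956
d((14, -2), (-3, -19)) = 24.0416
d((14, -2), (-11, -6)) = 25.318
d((14, -2), (-1, -12)) = 18.0278
d((14, -2), (-15, 9)) = 31.0161
d((-5, -3), (9, -11)) = 16.1245
d((-5, -3), (-3, -19)) = 16.1245
d((-5, -3), (-11, -6)) = 6.7082 <-- minimum
d((-5, -3), (-1, -12)) = 9.8489
d((-5, -3), (-15, 9)) = 15.6205
d((9, -11), (-3, -19)) = 14.4222
d((9, -11), (-11, -6)) = 20.6155
d((9, -11), (-1, -12)) = 10.0499
d((9, -11), (-15, 9)) = 31.241
d((-3, -19), (-11, -6)) = 15.2643
d((-3, -19), (-1, -12)) = 7.2801
d((-3, -19), (-15, 9)) = 30.4631
d((-11, -6), (-1, -12)) = 11.6619
d((-11, -6), (-15, 9)) = 15.5242
d((-1, -12), (-15, 9)) = 25.2389

Closest pair: (-5, -3) and (-11, -6) with distance 6.7082

The closest pair is (-5, -3) and (-11, -6) with Euclidean distance 6.7082. For 7 points, brute-force pairwise comparison is shown above. For large n, the divide-and-conquer algorithm (sort by x, recurse on halves, check the dividing strip) achieves O(n log n).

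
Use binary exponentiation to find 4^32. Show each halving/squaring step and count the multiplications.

Computing 4^32 by squaring (build up from 4^1; each line after the first costs one multiplication):

4^1 = 4
4^2 = (4^1)^2 = 4^2 = 16
4^4 = (4^2)^2 = 16^2 = 256
4^8 = (4^4)^2 = 256^2 = 65536
4^16 = (4^8)^2 = 65536^2 = 4294967296
4^32 = (4^16)^2 = 4294967296^2 = 18446744073709551616

Result: 18446744073709551616
Multiplications needed: 5 (5 lines after 4^1)

4^32 = 18446744073709551616. Using exponentiation by squaring, this requires 5 multiplications. The key idea: if the exponent is even, square the half-power; if odd, multiply by the base once.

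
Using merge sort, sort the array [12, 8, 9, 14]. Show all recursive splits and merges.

Merge sort trace:

Split: [12, 8, 9, 14] -> [12, 8] and [9, 14]
  Split: [12, 8] -> [12] and [8]
  Merge: [12] + [8] -> [8, 12]
  Split: [9, 14] -> [9] and [14]
  Merge: [9] + [14] -> [9, 14]
Merge: [8, 12] + [9, 14] -> [8, 9, 12, 14]

Final sorted array: [8, 9, 12, 14]

The merge sort proceeds by recursively splitting the array and merging sorted halves.
After all merges, the sorted array is [8, 9, 12, 14].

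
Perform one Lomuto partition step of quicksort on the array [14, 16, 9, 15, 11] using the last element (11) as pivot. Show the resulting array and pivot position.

Lomuto partition with pivot = 11:

Initial array: [14, 16, 9, 15, 11]

arr[0]=14 > 11: no swap
arr[1]=16 > 11: no swap
arr[2]=9 <= 11: swap with position 0, array becomes [9, 16, 14, 15, 11]
arr[3]=15 > 11: no swap

Place pivot at position 1: [9, 11, 14, 15, 16]
Pivot position: 1

After partitioning with pivot 11, the array becomes [9, 11, 14, 15, 16]. The pivot is placed at index 1. All elements to the left of the pivot are <= 11, and all elements to the right are > 11.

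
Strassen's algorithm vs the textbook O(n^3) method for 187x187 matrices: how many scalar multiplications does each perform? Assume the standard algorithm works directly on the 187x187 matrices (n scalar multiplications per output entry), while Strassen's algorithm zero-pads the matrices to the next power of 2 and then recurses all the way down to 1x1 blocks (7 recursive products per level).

Matrix multiplication for 187x187 matrices:

Strassen's algorithm requires power-of-2 dimensions. Pad 187x187 to 256x256 (next power of 2).

Standard algorithm: 187^3 = 6539203 multiplications
Strassen's algorithm: 7^(log2(256)) = 7^8 = 5764801 multiplications
Savings: 6539203 - 5764801 = 774402 multiplications

Standard: 6539203 multiplications (187^3). Strassen: 5764801 multiplications (7^8, after padding to 256x256). Strassen reduces 8 recursive multiplications to 7 at each level.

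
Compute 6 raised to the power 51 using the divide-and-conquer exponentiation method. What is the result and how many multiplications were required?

Computing 6^51 by squaring (build up from 6^1; each line after the first costs one multiplication):

6^1 = 6
6^2 = (6^1)^2 = 6^2 = 36
6^3 = 6 * 6^2 = 6 * 36 = 216
6^6 = (6^3)^2 = 216^2 = 46656
6^12 = (6^6)^2 = 46656^2 = 2176782336
6^24 = (6^12)^2 = 2176782336^2 = 4738381338321616896
6^25 = 6 * 6^24 = 6 * 4738381338321616896 = 28430288029929701376
6^50 = (6^25)^2 = 28430288029929701376^2 = 808281277464764060643139600456536293376
6^51 = 6 * 6^50 = 6 * 808281277464764060643139600456536293376 = 4849687664788584363858837602739217760256

Result: 4849687664788584363858837602739217760256
Multiplications needed: 8 (8 lines after 6^1)

6^51 = 4849687664788584363858837602739217760256. Using exponentiation by squaring, this requires 8 multiplications. The key idea: if the exponent is even, square the half-power; if odd, multiply by the base once.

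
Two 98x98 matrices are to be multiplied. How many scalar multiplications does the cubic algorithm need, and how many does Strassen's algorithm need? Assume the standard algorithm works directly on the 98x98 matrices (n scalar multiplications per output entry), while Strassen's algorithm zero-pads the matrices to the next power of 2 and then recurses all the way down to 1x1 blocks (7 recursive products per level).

Matrix multiplication for 98x98 matrices:

Strassen's algorithm requires power-of-2 dimensions. Pad 98x98 to 128x128 (next power of 2).

Standard algorithm: 98^3 = 941192 multiplications
Strassen's algorithm: 7^(log2(128)) = 7^7 = 823543 multiplications
Savings: 941192 - 823543 = 117649 multiplications

Standard: 941192 multiplications (98^3). Strassen: 823543 multiplications (7^7, after padding to 128x128). Strassen reduces 8 recursive multiplications to 7 at each level.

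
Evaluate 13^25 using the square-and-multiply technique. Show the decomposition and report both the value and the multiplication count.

Computing 13^25 by squaring (build up from 13^1; each line after the first costs one multiplication):

13^1 = 13
13^2 = (13^1)^2 = 13^2 = 169
13^3 = 13 * 13^2 = 13 * 169 = 2197
13^6 = (13^3)^2 = 2197^2 = 4826809
13^12 = (13^6)^2 = 4826809^2 = 23298085122481
13^24 = (13^12)^2 = 23298085122481^2 = 542800770374370512771595361
13^25 = 13 * 13^24 = 13 * 542800770374370512771595361 = 7056410014866816666030739693

Result: 7056410014866816666030739693
Multiplications needed: 6 (6 lines after 13^1)

13^25 = 7056410014866816666030739693. Using exponentiation by squaring, this requires 6 multiplications. The key idea: if the exponent is even, square the half-power; if odd, multiply by the base once.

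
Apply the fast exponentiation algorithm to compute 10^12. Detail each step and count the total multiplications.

Computing 10^12 by squaring (build up from 10^1; each line after the first costs one multiplication):

10^1 = 10
10^2 = (10^1)^2 = 10^2 = 100
10^3 = 10 * 10^2 = 10 * 100 = 1000
10^6 = (10^3)^2 = 1000^2 = 1000000
10^12 = (10^6)^2 = 1000000^2 = 1000000000000

Result: 1000000000000
Multiplications needed: 4 (4 lines after 10^1)

10^12 = 1000000000000. Using exponentiation by squaring, this requires 4 multiplications. The key idea: if the exponent is even, square the half-power; if odd, multiply by the base once.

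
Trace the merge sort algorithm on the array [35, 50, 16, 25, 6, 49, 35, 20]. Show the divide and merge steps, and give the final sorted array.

Merge sort trace:

Split: [35, 50, 16, 25, 6, 49, 35, 20] -> [35, 50, 16, 25] and [6, 49, 35, 20]
  Split: [35, 50, 16, 25] -> [35, 50] and [16, 25]
    Split: [35, 50] -> [35] and [50]
    Merge: [35] + [50] -> [35, 50]
    Split: [16, 25] -> [16] and [25]
    Merge: [16] + [25] -> [16, 25]
  Merge: [35, 50] + [16, 25] -> [16, 25, 35, 50]
  Split: [6, 49, 35, 20] -> [6, 49] and [35, 20]
    Split: [6, 49] -> [6] and [49]
    Merge: [6] + [49] -> [6, 49]
    Split: [35, 20] -> [35] and [20]
    Merge: [35] + [20] -> [20, 35]
  Merge: [6, 49] + [20, 35] -> [6, 20, 35, 49]
Merge: [16, 25, 35, 50] + [6, 20, 35, 49] -> [6, 16, 20, 25, 35, 35, 49, 50]

Final sorted array: [6, 16, 20, 25, 35, 35, 49, 50]

The merge sort proceeds by recursively splitting the array and merging sorted halves.
After all merges, the sorted array is [6, 16, 20, 25, 35, 35, 49, 50].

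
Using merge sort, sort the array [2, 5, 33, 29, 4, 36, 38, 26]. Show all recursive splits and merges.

Merge sort trace:

Split: [2, 5, 33, 29, 4, 36, 38, 26] -> [2, 5, 33, 29] and [4, 36, 38, 26]
  Split: [2, 5, 33, 29] -> [2, 5] and [33, 29]
    Split: [2, 5] -> [2] and [5]
    Merge: [2] + [5] -> [2, 5]
    Split: [33, 29] -> [33] and [29]
    Merge: [33] + [29] -> [29, 33]
  Merge: [2, 5] + [29, 33] -> [2, 5, 29, 33]
  Split: [4, 36, 38, 26] -> [4, 36] and [38, 26]
    Split: [4, 36] -> [4] and [36]
    Merge: [4] + [36] -> [4, 36]
    Split: [38, 26] -> [38] and [26]
    Merge: [38] + [26] -> [26, 38]
  Merge: [4, 36] + [26, 38] -> [4, 26, 36, 38]
Merge: [2, 5, 29, 33] + [4, 26, 36, 38] -> [2, 4, 5, 26, 29, 33, 36, 38]

Final sorted array: [2, 4, 5, 26, 29, 33, 36, 38]

The merge sort proceeds by recursively splitting the array and merging sorted halves.
After all merges, the sorted array is [2, 4, 5, 26, 29, 33, 36, 38].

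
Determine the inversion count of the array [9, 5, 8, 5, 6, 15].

Finding inversions in [9, 5, 8, 5, 6, 15]:

(0, 1): arr[0]=9 > arr[1]=5
(0, 2): arr[0]=9 > arr[2]=8
(0, 3): arr[0]=9 > arr[3]=5
(0, 4): arr[0]=9 > arr[4]=6
(2, 3): arr[2]=8 > arr[3]=5
(2, 4): arr[2]=8 > arr[4]=6

Total inversions: 6

The array has 6 inversion(s): (0,1), (0,2), (0,3), (0,4), (2,3), (2,4). Each pair (i,j) satisfies i < j and arr[i] > arr[j].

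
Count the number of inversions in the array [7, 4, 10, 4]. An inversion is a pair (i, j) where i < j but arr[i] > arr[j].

Finding inversions in [7, 4, 10, 4]:

(0, 1): arr[0]=7 > arr[1]=4
(0, 3): arr[0]=7 > arr[3]=4
(2, 3): arr[2]=10 > arr[3]=4

Total inversions: 3

The array has 3 inversion(s): (0,1), (0,3), (2,3). Each pair (i,j) satisfies i < j and arr[i] > arr[j].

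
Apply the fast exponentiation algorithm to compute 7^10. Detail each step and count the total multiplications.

Computing 7^10 by squaring (build up from 7^1; each line after the first costs one multiplication):

7^1 = 7
7^2 = (7^1)^2 = 7^2 = 49
7^4 = (7^2)^2 = 49^2 = 2401
7^5 = 7 * 7^4 = 7 * 2401 = 16807
7^10 = (7^5)^2 = 16807^2 = 282475249

Result: 282475249
Multiplications needed: 4 (4 lines after 7^1)

7^10 = 282475249. Using exponentiation by squaring, this requires 4 multiplications. The key idea: if the exponent is even, square the half-power; if odd, multiply by the base once.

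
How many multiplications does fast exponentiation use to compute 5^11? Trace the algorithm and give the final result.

Computing 5^11 by squaring (build up from 5^1; each line after the first costs one multiplication):

5^1 = 5
5^2 = (5^1)^2 = 5^2 = 25
5^4 = (5^2)^2 = 25^2 = 625
5^5 = 5 * 5^4 = 5 * 625 = 3125
5^10 = (5^5)^2 = 3125^2 = 9765625
5^11 = 5 * 5^10 = 5 * 9765625 = 48828125

Result: 48828125
Multiplications needed: 5 (5 lines after 5^1)

5^11 = 48828125. Using exponentiation by squaring, this requires 5 multiplications. The key idea: if the exponent is even, square the half-power; if odd, multiply by the base once.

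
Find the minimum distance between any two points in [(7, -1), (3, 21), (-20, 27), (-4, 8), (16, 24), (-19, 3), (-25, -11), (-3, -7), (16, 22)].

Computing all pairwise distances among 9 points:

d((7, -1), (3, 21)) = 22.3607
d((7, -1), (-20, 27)) = 38.8973
d((7, -1), (-4, 8)) = 14.2127
d((7, -1), (16, 24)) = 26.5707
d((7, -1), (-19, 3)) = 26.3059
d((7, -1), (-25, -11)) = 33.5261
d((7, -1), (-3, -7)) = 11.6619
d((7, -1), (16, 22)) = 24.6982
d((3, 21), (-20, 27)) = 23.7697
d((3, 21), (-4, 8)) = 14.7648
d((3, 21), (16, 24)) = 13.3417
d((3, 21), (-19, 3)) = 28.4253
d((3, 21), (-25, -11)) = 42.5206
d((3, 21), (-3, -7)) = 28.6356
d((3, 21), (16, 22)) = 13.0384
d((-20, 27), (-4, 8)) = 24.8395
d((-20, 27), (16, 24)) = 36.1248
d((-20, 27), (-19, 3)) = 24.0208
d((-20, 27), (-25, -11)) = 38.3275
d((-20, 27), (-3, -7)) = 38.0132
d((-20, 27), (16, 22)) = 36.3456
d((-4, 8), (16, 24)) = 25.6125
d((-4, 8), (-19, 3)) = 15.8114
d((-4, 8), (-25, -11)) = 28.3196
d((-4, 8), (-3, -7)) = 15.0333
d((-4, 8), (16, 22)) = 24.4131
d((16, 24), (-19, 3)) = 40.8167
d((16, 24), (-25, -11)) = 53.9073
d((16, 24), (-3, -7)) = 36.3593
d((16, 24), (16, 22)) = 2.0 <-- minimum
d((-19, 3), (-25, -11)) = 15.2315
d((-19, 3), (-3, -7)) = 18.868
d((-19, 3), (16, 22)) = 39.8246
d((-25, -11), (-3, -7)) = 22.3607
d((-25, -11), (16, 22)) = 52.6308
d((-3, -7), (16, 22)) = 34.6699

Closest pair: (16, 24) and (16, 22) with distance 2.0

The closest pair is (16, 24) and (16, 22) with Euclidean distance 2.0. For 9 points, brute-force pairwise comparison is shown above. For large n, the divide-and-conquer algorithm (sort by x, recurse on halves, check the dividing strip) achieves O(n log n).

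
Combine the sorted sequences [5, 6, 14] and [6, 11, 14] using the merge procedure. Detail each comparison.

Merging process:

Compare 5 vs 6: take 5 from left. Merged: [5]
Compare 6 vs 6: take 6 from left. Merged: [5, 6]
Compare 14 vs 6: take 6 from right. Merged: [5, 6, 6]
Compare 14 vs 11: take 11 from right. Merged: [5, 6, 6, 11]
Compare 14 vs 14: take 14 from left. Merged: [5, 6, 6, 11, 14]
Append remaining from right: [14]. Merged: [5, 6, 6, 11, 14, 14]

Final merged array: [5, 6, 6, 11, 14, 14]
Total comparisons: 5

The merged array is [5, 6, 6, 11, 14, 14], requiring 5 comparisons. The merge step runs in O(n) time where n is the total number of elements.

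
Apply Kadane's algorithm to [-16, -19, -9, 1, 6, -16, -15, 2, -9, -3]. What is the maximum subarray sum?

Using Kadane's algorithm on [-16, -19, -9, 1, 6, -16, -15, 2, -9, -3]:

Scanning through the array:
Position 1 (value -19): max_ending_here = -19, max_so_far = -16
Position 2 (value -9): max_ending_here = -9, max_so_far = -9
Position 3 (value 1): max_ending_here = 1, max_so_far = 1
Position 4 (value 6): max_ending_here = 7, max_so_far = 7
Position 5 (value -16): max_ending_here = -9, max_so_far = 7
Position 6 (value -15): max_ending_here = -15, max_so_far = 7
Position 7 (value 2): max_ending_here = 2, max_so_far = 7
Position 8 (value -9): max_ending_here = -7, max_so_far = 7
Position 9 (value -3): max_ending_here = -3, max_so_far = 7

Maximum subarray: [1, 6]
Maximum sum: 7

The maximum subarray is [1, 6] with sum 7. This subarray runs from index 3 to index 4.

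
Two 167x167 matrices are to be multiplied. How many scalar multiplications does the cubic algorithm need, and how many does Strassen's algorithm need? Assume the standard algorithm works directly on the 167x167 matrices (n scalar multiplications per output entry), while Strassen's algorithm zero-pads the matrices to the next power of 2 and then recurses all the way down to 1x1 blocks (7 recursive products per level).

Matrix multiplication for 167x167 matrices:

Strassen's algorithm requires power-of-2 dimensions. Pad 167x167 to 256x256 (next power of 2).

Standard algorithm: 167^3 = 4657463 multiplications
Strassen's algorithm: 7^(log2(256)) = 7^8 = 5764801 multiplications
Difference: 4657463 - 5764801 = -1107338 (Strassen uses MORE here due to padding overhead — for small or just-over-power-of-2 n, padding can outweigh the per-level savings)

Standard: 4657463 multiplications (167^3). Strassen: 5764801 multiplications (7^8, after padding to 256x256). Strassen reduces 8 recursive multiplications to 7 at each level.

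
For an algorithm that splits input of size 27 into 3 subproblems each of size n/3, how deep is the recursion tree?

For divide and conquer with division factor 3:

Problem sizes at each level:
Level 0: 27
Level 1: 9
Level 2: 3
Level 3: 1

The root is level 0 and the size-1 base case is level 3 (the tree spans levels 0 through 3, i.e. 4 levels counting the root), so the depth is the number of divisions: log_3(27) = 3

The recursion tree depth is log_3(27) = 3. At each level, the problem size is divided by 3, so it takes 3 divisions to reduce to a base case of size 1. The algorithm makes 3 recursive calls at each level.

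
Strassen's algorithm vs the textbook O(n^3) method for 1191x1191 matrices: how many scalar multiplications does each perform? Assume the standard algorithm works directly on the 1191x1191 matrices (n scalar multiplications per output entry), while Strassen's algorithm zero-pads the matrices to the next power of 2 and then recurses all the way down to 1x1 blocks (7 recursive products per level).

Matrix multiplication for 1191x1191 matrices:

Strassen's algorithm requires power-of-2 dimensions. Pad 1191x1191 to 2048x2048 (next power of 2).

Standard algorithm: 1191^3 = 1689410871 multiplications
Strassen's algorithm: 7^(log2(2048)) = 7^11 = 1977326743 multiplications
Difference: 1689410871 - 1977326743 = -287915872 (Strassen uses MORE here due to padding overhead — for small or just-over-power-of-2 n, padding can outweigh the per-level savings)

Standard: 1689410871 multiplications (1191^3). Strassen: 1977326743 multiplications (7^11, after padding to 2048x2048). Strassen reduces 8 recursive multiplications to 7 at each level.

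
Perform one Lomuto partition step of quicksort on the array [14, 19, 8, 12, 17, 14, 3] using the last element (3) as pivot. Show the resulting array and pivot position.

Lomuto partition with pivot = 3:

Initial array: [14, 19, 8, 12, 17, 14, 3]

arr[0]=14 > 3: no swap
arr[1]=19 > 3: no swap
arr[2]=8 > 3: no swap
arr[3]=12 > 3: no swap
arr[4]=17 > 3: no swap
arr[5]=14 > 3: no swap

Place pivot at position 0: [3, 19, 8, 12, 17, 14, 14]
Pivot position: 0

After partitioning with pivot 3, the array becomes [3, 19, 8, 12, 17, 14, 14]. The pivot is placed at index 0. All elements to the left of the pivot are <= 3, and all elements to the right are > 3.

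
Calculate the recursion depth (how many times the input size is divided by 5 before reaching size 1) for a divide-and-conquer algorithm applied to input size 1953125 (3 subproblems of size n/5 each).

For divide and conquer with division factor 5:

Problem sizes at each level:
Level 0: 1953125
Level 1: 390625
Level 2: 78125
Level 3: 15625
Level 4: 3125
Level 5: 625
Level 6: 125
Level 7: 25
Level 8: 5
Level 9: 1

The root is level 0 and the size-1 base case is level 9 (the tree spans levels 0 through 9, i.e. 10 levels counting the root), so the depth is the number of divisions: log_5(1953125) = 9

The recursion tree depth is log_5(1953125) = 9. At each level, the problem size is divided by 5, so it takes 9 divisions to reduce to a base case of size 1. The algorithm makes 3 recursive calls at each level.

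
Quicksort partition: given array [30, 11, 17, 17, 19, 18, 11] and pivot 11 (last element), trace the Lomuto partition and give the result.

Lomuto partition with pivot = 11:

Initial array: [30, 11, 17, 17, 19, 18, 11]

arr[0]=30 > 11: no swap
arr[1]=11 <= 11: swap with position 0, array becomes [11, 30, 17, 17, 19, 18, 11]
arr[2]=17 > 11: no swap
arr[3]=17 > 11: no swap
arr[4]=19 > 11: no swap
arr[5]=18 > 11: no swap

Place pivot at position 1: [11, 11, 17, 17, 19, 18, 30]
Pivot position: 1

After partitioning with pivot 11, the array becomes [11, 11, 17, 17, 19, 18, 30]. The pivot is placed at index 1. All elements to the left of the pivot are <= 11, and all elements to the right are > 11.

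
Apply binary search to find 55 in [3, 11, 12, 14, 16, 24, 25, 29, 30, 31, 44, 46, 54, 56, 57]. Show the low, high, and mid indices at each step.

Binary search for 55 in [3, 11, 12, 14, 16, 24, 25, 29, 30, 31, 44, 46, 54, 56, 57]:

lo=0, hi=14, mid=7, arr[mid]=29 -> 29 < 55, search right half
lo=8, hi=14, mid=11, arr[mid]=46 -> 46 < 55, search right half
lo=12, hi=14, mid=13, arr[mid]=56 -> 56 > 55, search left half
lo=12, hi=12, mid=12, arr[mid]=54 -> 54 < 55, search right half
lo=13 > hi=12, target 55 not found

Binary search determines that 55 is not in the array after 4 comparisons. The search space was exhausted without finding the target.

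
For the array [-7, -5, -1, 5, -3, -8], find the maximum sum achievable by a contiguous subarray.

Using Kadane's algorithm on [-7, -5, -1, 5, -3, -8]:

Scanning through the array:
Position 1 (value -5): max_ending_here = -5, max_so_far = -5
Position 2 (value -1): max_ending_here = -1, max_so_far = -1
Position 3 (value 5): max_ending_here = 5, max_so_far = 5
Position 4 (value -3): max_ending_here = 2, max_so_far = 5
Position 5 (value -8): max_ending_here = -6, max_so_far = 5

Maximum subarray: [5]
Maximum sum: 5

The maximum subarray is [5] with sum 5. This subarray runs from index 3 to index 3.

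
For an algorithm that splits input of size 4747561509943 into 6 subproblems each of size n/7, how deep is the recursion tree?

For divide and conquer with division factor 7:

Problem sizes at each level:
Level 0: 4747561509943
Level 1: 678223072849
Level 2: 96889010407
Level 3: 13841287201
Level 4: 1977326743
Level 5: 282475249
Level 6: 40353607
Level 7: 5764801
Level 8: 823543
Level 9: 117649
Level 10: 16807
Level 11: 2401
Level 12: 343
Level 13: 49
Level 14: 7
Level 15: 1

The root is level 0 and the size-1 base case is level 15 (the tree spans levels 0 through 15, i.e. 16 levels counting the root), so the depth is the number of divisions: log_7(4747561509943) = 15

The recursion tree depth is log_7(4747561509943) = 15. At each level, the problem size is divided by 7, so it takes 15 divisions to reduce to a base case of size 1. The algorithm makes 6 recursive calls at each level.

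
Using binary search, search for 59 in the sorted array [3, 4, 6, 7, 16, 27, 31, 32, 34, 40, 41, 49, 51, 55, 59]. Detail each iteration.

Binary search for 59 in [3, 4, 6, 7, 16, 27, 31, 32, 34, 40, 41, 49, 51, 55, 59]:

lo=0, hi=14, mid=7, arr[mid]=32 -> 32 < 59, search right half
lo=8, hi=14, mid=11, arr[mid]=49 -> 49 < 59, search right half
lo=12, hi=14, mid=13, arr[mid]=55 -> 55 < 59, search right half
lo=14, hi=14, mid=14, arr[mid]=59 -> Found target at index 14!

Binary search finds 59 at index 14 after 4 comparisons. The search repeatedly halves the search space by comparing with the middle element.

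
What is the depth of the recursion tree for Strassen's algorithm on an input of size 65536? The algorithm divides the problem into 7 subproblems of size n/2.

For divide and conquer with division factor 2:

Problem sizes at each level:
Level 0: 65536
Level 1: 32768
Level 2: 16384
Level 3: 8192
Level 4: 4096
Level 5: 2048
Level 6: 1024
Level 7: 512
Level 8: 256
Level 9: 128
Level 10: 64
Level 11: 32
Level 12: 16
Level 13: 8
Level 14: 4
Level 15: 2
Level 16: 1

The root is level 0 and the size-1 base case is level 16 (the tree spans levels 0 through 16, i.e. 17 levels counting the root), so the depth is the number of divisions: log_2(65536) = 16

The recursion tree depth is log_2(65536) = 16. At each level, the problem size is divided by 2, so it takes 16 divisions to reduce to a base case of size 1. The algorithm makes 7 recursive calls at each level.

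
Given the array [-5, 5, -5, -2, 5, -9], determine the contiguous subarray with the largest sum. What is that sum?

Using Kadane's algorithm on [-5, 5, -5, -2, 5, -9]:

Scanning through the array:
Position 1 (value 5): max_ending_here = 5, max_so_far = 5
Position 2 (value -5): max_ending_here = 0, max_so_far = 5
Position 3 (value -2): max_ending_here = -2, max_so_far = 5
Position 4 (value 5): max_ending_here = 5, max_so_far = 5
Position 5 (value -9): max_ending_here = -4, max_so_far = 5

Maximum subarray: [5]
Maximum sum: 5

The maximum subarray is [5] with sum 5. This subarray runs from index 1 to index 1.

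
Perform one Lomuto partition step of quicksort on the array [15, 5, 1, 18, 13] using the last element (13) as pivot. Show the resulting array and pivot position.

Lomuto partition with pivot = 13:

Initial array: [15, 5, 1, 18, 13]

arr[0]=15 > 13: no swap
arr[1]=5 <= 13: swap with position 0, array becomes [5, 15, 1, 18, 13]
arr[2]=1 <= 13: swap with position 1, array becomes [5, 1, 15, 18, 13]
arr[3]=18 > 13: no swap

Place pivot at position 2: [5, 1, 13, 18, 15]
Pivot position: 2

After partitioning with pivot 13, the array becomes [5, 1, 13, 18, 15]. The pivot is placed at index 2. All elements to the left of the pivot are <= 13, and all elements to the right are > 13.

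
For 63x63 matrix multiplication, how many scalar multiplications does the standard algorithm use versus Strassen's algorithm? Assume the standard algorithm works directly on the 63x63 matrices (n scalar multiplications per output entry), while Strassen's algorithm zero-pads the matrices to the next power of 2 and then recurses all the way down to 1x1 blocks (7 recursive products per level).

Matrix multiplication for 63x63 matrices:

Strassen's algorithm requires power-of-2 dimensions. Pad 63x63 to 64x64 (next power of 2).

Standard algorithm: 63^3 = 250047 multiplications
Strassen's algorithm: 7^(log2(64)) = 7^6 = 117649 multiplications
Savings: 250047 - 117649 = 132398 multiplications

Standard: 250047 multiplications (63^3). Strassen: 117649 multiplications (7^6, after padding to 64x64). Strassen reduces 8 recursive multiplications to 7 at each level.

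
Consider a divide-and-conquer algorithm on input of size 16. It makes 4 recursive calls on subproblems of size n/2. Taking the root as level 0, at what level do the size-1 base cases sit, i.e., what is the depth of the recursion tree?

For divide and conquer with division factor 2:

Problem sizes at each level:
Level 0: 16
Level 1: 8
Level 2: 4
Level 3: 2
Level 4: 1

The root is level 0 and the size-1 base case is level 4 (the tree spans levels 0 through 4, i.e. 5 levels counting the root), so the depth is the number of divisions: log_2(16) = 4

The recursion tree depth is log_2(16) = 4. At each level, the problem size is divided by 2, so it takes 4 divisions to reduce to a base case of size 1. The algorithm makes 4 recursive calls at each level.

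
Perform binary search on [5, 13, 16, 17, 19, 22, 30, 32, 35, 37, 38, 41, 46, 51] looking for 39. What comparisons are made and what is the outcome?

Binary search for 39 in [5, 13, 16, 17, 19, 22, 30, 32, 35, 37, 38, 41, 46, 51]:

lo=0, hi=13, mid=6, arr[mid]=30 -> 30 < 39, search right half
lo=7, hi=13, mid=10, arr[mid]=38 -> 38 < 39, search right half
lo=11, hi=13, mid=12, arr[mid]=46 -> 46 > 39, search left half
lo=11, hi=11, mid=11, arr[mid]=41 -> 41 > 39, search left half
lo=11 > hi=10, target 39 not found

Binary search determines that 39 is not in the array after 4 comparisons. The search space was exhausted without finding the target.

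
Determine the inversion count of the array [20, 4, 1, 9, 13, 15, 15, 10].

Finding inversions in [20, 4, 1, 9, 13, 15, 15, 10]:

(0, 1): arr[0]=20 > arr[1]=4
(0, 2): arr[0]=20 > arr[2]=1
(0, 3): arr[0]=20 > arr[3]=9
(0, 4): arr[0]=20 > arr[4]=13
(0, 5): arr[0]=20 > arr[5]=15
(0, 6): arr[0]=20 > arr[6]=15
(0, 7): arr[0]=20 > arr[7]=10
(1, 2): arr[1]=4 > arr[2]=1
(4, 7): arr[4]=13 > arr[7]=10
(5, 7): arr[5]=15 > arr[7]=10
(6, 7): arr[6]=15 > arr[7]=10

Total inversions: 11

The array has 11 inversion(s): (0,1), (0,2), (0,3), (0,4), (0,5), (0,6), (0,7), (1,2), (4,7), (5,7), (6,7). Each pair (i,j) satisfies i < j and arr[i] > arr[j].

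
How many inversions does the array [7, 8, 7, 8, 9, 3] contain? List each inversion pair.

Finding inversions in [7, 8, 7, 8, 9, 3]:

(0, 5): arr[0]=7 > arr[5]=3
(1, 2): arr[1]=8 > arr[2]=7
(1, 5): arr[1]=8 > arr[5]=3
(2, 5): arr[2]=7 > arr[5]=3
(3, 5): arr[3]=8 > arr[5]=3
(4, 5): arr[4]=9 > arr[5]=3

Total inversions: 6

The array has 6 inversion(s): (0,5), (1,2), (1,5), (2,5), (3,5), (4,5). Each pair (i,j) satisfies i < j and arr[i] > arr[j].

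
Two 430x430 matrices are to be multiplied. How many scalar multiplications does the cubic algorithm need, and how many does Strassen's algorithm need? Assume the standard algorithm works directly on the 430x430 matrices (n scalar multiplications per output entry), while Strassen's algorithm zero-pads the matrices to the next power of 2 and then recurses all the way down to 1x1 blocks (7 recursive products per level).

Matrix multiplication for 430x430 matrices:

Strassen's algorithm requires power-of-2 dimensions. Pad 430x430 to 512x512 (next power of 2).

Standard algorithm: 430^3 = 79507000 multiplications
Strassen's algorithm: 7^(log2(512)) = 7^9 = 40353607 multiplications
Savings: 79507000 - 40353607 = 39153393 multiplications

Standard: 79507000 multiplications (430^3). Strassen: 40353607 multiplications (7^9, after padding to 512x512). Strassen reduces 8 recursive multiplications to 7 at each level.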